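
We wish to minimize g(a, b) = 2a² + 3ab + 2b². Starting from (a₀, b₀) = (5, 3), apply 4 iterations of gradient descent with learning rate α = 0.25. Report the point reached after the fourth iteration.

(1.58203125, 0.94921875)

∇g = (4a + 3b, 3a + 4b)
(a₁, b₁) = (5, 3) − 0.25·(29, 27) = (-2.25, -3.75)
(a₂, b₂) = (-2.25, -3.75) − 0.25·(-20.25, -21.75) = (2.8125, 1.6875)
(a₃, b₃) = (2.8125, 1.6875) − 0.25·(16.3125, 15.1875) = (-1.265625, -2.109375)
(a₄, b₄) = (-1.265625, -2.109375) − 0.25·(-11.390625, -12.234375) = (1.58203125, 0.94921875)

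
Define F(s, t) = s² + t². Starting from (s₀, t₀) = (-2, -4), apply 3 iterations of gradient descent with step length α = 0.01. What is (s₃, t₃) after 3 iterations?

(-1.882384, -3.764768)

∇F = (2s, 2t)
(s₁, t₁) = (-2, -4) − 0.01·(-4, -8) = (-1.96, -3.92)
(s₂, t₂) = (-1.96, -3.92) − 0.01·(-3.92, -7.84) = (-1.9208, -3.8416)
(s₃, t₃) = (-1.9208, -3.8416) − 0.01·(-3.8416, -7.6832) = (-1.882384, -3.764768)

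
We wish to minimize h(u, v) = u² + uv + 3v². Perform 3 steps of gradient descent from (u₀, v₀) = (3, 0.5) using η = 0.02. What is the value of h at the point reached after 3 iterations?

∇h = (2u + v, u + 6v)
Step 1: at (3, 0.5), ∇h = (6.5, 6) → (3, 0.5) − 0.02·(6.5, 6) = (2.87, 0.38)
Step 2: at (2.87, 0.38), ∇h = (6.12, 5.15) → (2.87, 0.38) − 0.02·(6.12, 5.15) = (2.7476, 0.277)
Step 3: at (2.7476, 0.277), ∇h = (5.7722, 4.4096) → (2.7476, 0.277) − 0.02·(5.7722, 4.4096) = (2.632156, 0.188808)
h(2.632156, 0.188808) = 7.532162700976

7.532162700976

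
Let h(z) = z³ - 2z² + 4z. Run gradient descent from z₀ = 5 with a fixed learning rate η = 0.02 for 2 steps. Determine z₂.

3.170056

h′(z) = 3z² - 4z + 4
z₁ = 5 − 0.02·59 = 3.82
z₂ = 3.82 − 0.02·32.4972 = 3.170056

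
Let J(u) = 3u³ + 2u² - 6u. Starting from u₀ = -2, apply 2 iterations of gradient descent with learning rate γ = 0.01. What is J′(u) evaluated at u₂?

40.856955655824

J′(u) = 9u² + 4u - 6
Step 1: J′(-2) = 22; u₁ = -2 − 0.01·22 = -2.22
Step 2: J′(-2.22) = 29.4756; u₂ = -2.22 − 0.01·29.4756 = -2.514756
J′(u) at (-2.514756) = 40.856955655824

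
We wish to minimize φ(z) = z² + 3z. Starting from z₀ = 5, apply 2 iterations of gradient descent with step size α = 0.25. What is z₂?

φ′(z) = 2z + 3
z₁ = 5 − 0.25·13 = 1.75
z₂ = 1.75 − 0.25·6.5 = 0.125

0.125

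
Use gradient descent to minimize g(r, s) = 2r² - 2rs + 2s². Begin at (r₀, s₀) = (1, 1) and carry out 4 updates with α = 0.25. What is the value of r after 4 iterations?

0.0625

∇g = (4r - 2s, -2r + 4s)
(r₁, s₁) = (1, 1) − 0.25·(2, 2) = (0.5, 0.5)
(r₂, s₂) = (0.5, 0.5) − 0.25·(1, 1) = (0.25, 0.25)
(r₃, s₃) = (0.25, 0.25) − 0.25·(0.5, 0.5) = (0.125, 0.125)
(r₄, s₄) = (0.125, 0.125) − 0.25·(0.25, 0.25) = (0.0625, 0.0625)
r = 0.0625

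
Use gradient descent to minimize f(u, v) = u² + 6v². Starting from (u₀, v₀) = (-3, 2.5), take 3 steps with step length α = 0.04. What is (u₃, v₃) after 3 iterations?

∇f = (2u, 12v)
(u₁, v₁) = (-3, 2.5) − 0.04·(-6, 30) = (-2.76, 1.3)
(u₂, v₂) = (-2.76, 1.3) − 0.04·(-5.52, 15.6) = (-2.5392, 0.676)
(u₃, v₃) = (-2.5392, 0.676) − 0.04·(-5.0784, 8.112) = (-2.336064, 0.35152)

(-2.336064, 0.35152)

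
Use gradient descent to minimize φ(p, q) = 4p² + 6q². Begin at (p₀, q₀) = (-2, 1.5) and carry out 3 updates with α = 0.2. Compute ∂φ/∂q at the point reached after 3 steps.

-49.392

∇φ = (8p, 12q)
(p₁, q₁) = (-2, 1.5) − 0.2·(-16, 18) = (1.2, -2.1)
(p₂, q₂) = (1.2, -2.1) − 0.2·(9.6, -25.2) = (-0.72, 2.94)
(p₃, q₃) = (-0.72, 2.94) − 0.2·(-5.76, 35.28) = (0.432, -4.116)
∂φ/∂q at (0.432, -4.116) = -49.392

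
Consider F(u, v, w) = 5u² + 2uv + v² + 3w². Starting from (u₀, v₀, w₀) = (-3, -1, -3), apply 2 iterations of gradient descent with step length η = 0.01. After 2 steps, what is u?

∇F = (10u + 2v, 2u + 2v, 6w)
(u₁, v₁, w₁) = (-3, -1, -3) − 0.01·(-32, -8, -18) = (-2.68, -0.92, -2.82)
(u₂, v₂, w₂) = (-2.68, -0.92, -2.82) − 0.01·(-28.64, -7.2, -16.92) = (-2.3936, -0.848, -2.6508)
u = -2.3936

-2.3936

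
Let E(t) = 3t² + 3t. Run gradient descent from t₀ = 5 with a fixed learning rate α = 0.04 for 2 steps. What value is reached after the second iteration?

E′(t) = 6t + 3
Step 1: E′(5) = 33; t₁ = 5 − 0.04·33 = 3.68
Step 2: E′(3.68) = 25.08; t₂ = 3.68 − 0.04·25.08 = 2.6768

2.6768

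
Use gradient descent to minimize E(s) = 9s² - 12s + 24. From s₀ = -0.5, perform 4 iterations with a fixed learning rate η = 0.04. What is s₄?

0.65949568

E′(s) = 18s - 12
s₁ = -0.5 − 0.04·(-21) = 0.34
s₂ = 0.34 − 0.04·(-5.88) = 0.5752
s₃ = 0.5752 − 0.04·(-1.6464) = 0.641056
s₄ = 0.641056 − 0.04·(-0.460992) = 0.65949568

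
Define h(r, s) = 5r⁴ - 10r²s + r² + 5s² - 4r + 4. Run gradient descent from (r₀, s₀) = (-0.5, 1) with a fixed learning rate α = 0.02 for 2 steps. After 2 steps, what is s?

∇h = (20r³ - 20rs + 2r - 4, -10r² + 10s)
Step 1: at (-0.5, 1), ∇h = (2.5, 7.5) → (-0.5, 1) − 0.02·(2.5, 7.5) = (-0.55, 0.85)
Step 2: at (-0.55, 0.85), ∇h = (0.9225, 5.475) → (-0.55, 0.85) − 0.02·(0.9225, 5.475) = (-0.56845, 0.7405)
s = 0.7405

0.7405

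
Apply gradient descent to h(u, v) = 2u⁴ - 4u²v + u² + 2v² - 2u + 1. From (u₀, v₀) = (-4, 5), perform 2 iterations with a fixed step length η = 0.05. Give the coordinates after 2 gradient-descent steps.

(-1067.8904, 45.522)

∇h = (8u³ - 8uv + 2u - 2, -4u² + 4v)
(u₁, v₁) = (-4, 5) − 0.05·(-362, -44) = (14.1, 7.2)
(u₂, v₂) = (14.1, 7.2) − 0.05·(21639.808, -766.44) = (-1067.8904, 45.522)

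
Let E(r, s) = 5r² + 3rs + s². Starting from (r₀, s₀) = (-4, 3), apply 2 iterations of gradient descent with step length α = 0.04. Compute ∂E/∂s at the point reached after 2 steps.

0.4896

∇E = (10r + 3s, 3r + 2s)
Step 1: at (-4, 3), ∇E = (-31, -6) → (-4, 3) − 0.04·(-31, -6) = (-2.76, 3.24)
Step 2: at (-2.76, 3.24), ∇E = (-17.88, -1.8) → (-2.76, 3.24) − 0.04·(-17.88, -1.8) = (-2.0448, 3.312)
∂E/∂s at (-2.0448, 3.312) = 0.4896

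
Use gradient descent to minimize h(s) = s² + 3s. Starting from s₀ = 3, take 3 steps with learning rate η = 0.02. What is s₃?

h′(s) = 2s + 3
s₁ = 3 − 0.02·9 = 2.82
s₂ = 2.82 − 0.02·8.64 = 2.6472
s₃ = 2.6472 − 0.02·8.2944 = 2.481312

2.481312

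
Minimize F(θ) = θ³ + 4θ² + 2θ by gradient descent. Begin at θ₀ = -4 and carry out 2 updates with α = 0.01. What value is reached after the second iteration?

F′(θ) = 3θ² + 8θ + 2
θ₁ = -4 − 0.01·18 = -4.18
θ₂ = -4.18 − 0.01·20.9772 = -4.389772

-4.389772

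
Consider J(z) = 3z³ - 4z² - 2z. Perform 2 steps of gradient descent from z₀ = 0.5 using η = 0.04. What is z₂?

0.7859

J′(z) = 9z² - 8z - 2
Step 1: J′(0.5) = -3.75; z₁ = 0.5 − 0.04·(-3.75) = 0.65
Step 2: J′(0.65) = -3.3975; z₂ = 0.65 − 0.04·(-3.3975) = 0.7859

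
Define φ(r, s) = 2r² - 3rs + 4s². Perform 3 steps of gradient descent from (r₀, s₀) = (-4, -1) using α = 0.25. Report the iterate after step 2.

∇φ = (4r - 3s, -3r + 8s)
Step 1: at (-4, -1), ∇φ = (-13, 4) → (-4, -1) − 0.25·(-13, 4) = (-0.75, -2)
Step 2: at (-0.75, -2), ∇φ = (3, -13.75) → (-0.75, -2) − 0.25·(3, -13.75) = (-1.5, 1.4375)

(-1.5, 1.4375)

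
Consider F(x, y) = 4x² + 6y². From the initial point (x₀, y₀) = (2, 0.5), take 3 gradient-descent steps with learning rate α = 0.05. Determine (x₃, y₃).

(0.432, 0.032)

∇F = (8x, 12y)
(x₁, y₁) = (2, 0.5) − 0.05·(16, 6) = (1.2, 0.2)
(x₂, y₂) = (1.2, 0.2) − 0.05·(9.6, 2.4) = (0.72, 0.08)
(x₃, y₃) = (0.72, 0.08) − 0.05·(5.76, 0.96) = (0.432, 0.032)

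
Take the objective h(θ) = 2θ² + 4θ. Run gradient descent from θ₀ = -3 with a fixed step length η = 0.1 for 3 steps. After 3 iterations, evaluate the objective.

h′(θ) = 4θ + 4
θ₁ = -3 − 0.1·(-8) = -2.2
θ₂ = -2.2 − 0.1·(-4.8) = -1.72
θ₃ = -1.72 − 0.1·(-2.88) = -1.432
h(-1.432) = -1.626752

-1.626752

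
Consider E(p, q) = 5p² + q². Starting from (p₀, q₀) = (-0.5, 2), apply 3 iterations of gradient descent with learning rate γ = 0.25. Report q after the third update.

∇E = (10p, 2q)
Step 1: at (-0.5, 2), ∇E = (-5, 4) → (-0.5, 2) − 0.25·(-5, 4) = (0.75, 1)
Step 2: at (0.75, 1), ∇E = (7.5, 2) → (0.75, 1) − 0.25·(7.5, 2) = (-1.125, 0.5)
Step 3: at (-1.125, 0.5), ∇E = (-11.25, 1) → (-1.125, 0.5) − 0.25·(-11.25, 1) = (1.6875, 0.25)
q = 0.25

0.25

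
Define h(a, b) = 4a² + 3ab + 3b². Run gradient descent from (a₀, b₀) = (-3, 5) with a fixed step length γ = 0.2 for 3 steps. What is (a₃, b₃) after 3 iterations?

(-0.48, -0.256)

∇h = (8a + 3b, 3a + 6b)
(a₁, b₁) = (-3, 5) − 0.2·(-9, 21) = (-1.2, 0.8)
(a₂, b₂) = (-1.2, 0.8) − 0.2·(-7.2, 1.2) = (0.24, 0.56)
(a₃, b₃) = (0.24, 0.56) − 0.2·(3.6, 4.08) = (-0.48, -0.256)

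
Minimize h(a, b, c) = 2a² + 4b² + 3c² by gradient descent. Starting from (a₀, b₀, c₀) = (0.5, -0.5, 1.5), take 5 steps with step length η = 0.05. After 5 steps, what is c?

0.252105

∇h = (4a, 8b, 6c)
(a₁, b₁, c₁) = (0.5, -0.5, 1.5) − 0.05·(2, -4, 9) = (0.4, -0.3, 1.05)
(a₂, b₂, c₂) = (0.4, -0.3, 1.05) − 0.05·(1.6, -2.4, 6.3) = (0.32, -0.18, 0.735)
(a₃, b₃, c₃) = (0.32, -0.18, 0.735) − 0.05·(1.28, -1.44, 4.41) = (0.256, -0.108, 0.5145)
(a₄, b₄, c₄) = (0.256, -0.108, 0.5145) − 0.05·(1.024, -0.864, 3.087) = (0.2048, -0.0648, 0.36015)
(a₅, b₅, c₅) = (0.2048, -0.0648, 0.36015) − 0.05·(0.8192, -0.5184, 2.1609) = (0.16384, -0.03888, 0.252105)
c = 0.252105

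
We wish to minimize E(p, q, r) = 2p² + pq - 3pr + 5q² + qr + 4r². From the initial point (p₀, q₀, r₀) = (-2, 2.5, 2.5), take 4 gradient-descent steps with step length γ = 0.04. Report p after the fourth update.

∇E = (4p + q - 3r, p + 10q + r, -3p + q + 8r)
(p₁, q₁, r₁) = (-2, 2.5, 2.5) − 0.04·(-13, 25.5, 28.5) = (-1.48, 1.48, 1.36)
(p₂, q₂, r₂) = (-1.48, 1.48, 1.36) − 0.04·(-8.52, 14.68, 16.8) = (-1.1392, 0.8928, 0.688)
(p₃, q₃, r₃) = (-1.1392, 0.8928, 0.688) − 0.04·(-5.728, 8.4768, 9.8144) = (-0.91008, 0.553728, 0.295424)
(p₄, q₄, r₄) = (-0.91008, 0.553728, 0.295424) − 0.04·(-3.972864, 4.922624, 5.64736) = (-0.75116544, 0.35682304, 0.0695296)
p = -0.75116544

-0.75116544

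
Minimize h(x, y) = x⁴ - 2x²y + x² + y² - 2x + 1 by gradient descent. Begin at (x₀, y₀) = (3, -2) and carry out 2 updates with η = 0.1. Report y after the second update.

∇h = (4x³ - 4xy + 2x - 2, -2x² + 2y)
Step 1: at (3, -2), ∇h = (136, -22) → (3, -2) − 0.1·(136, -22) = (-10.6, 0.2)
Step 2: at (-10.6, 0.2), ∇h = (-4778.784, -224.32) → (-10.6, 0.2) − 0.1·(-4778.784, -224.32) = (467.2784, 22.632)
y = 22.632

22.632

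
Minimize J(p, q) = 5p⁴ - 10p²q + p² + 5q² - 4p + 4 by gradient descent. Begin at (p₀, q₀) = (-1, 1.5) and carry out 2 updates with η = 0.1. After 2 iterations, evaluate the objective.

18.29932812288

∇J = (20p³ - 20pq + 2p - 4, -10p² + 10q)
Step 1: at (-1, 1.5), ∇J = (4, 5) → (-1, 1.5) − 0.1·(4, 5) = (-1.4, 1)
Step 2: at (-1.4, 1), ∇J = (-33.68, -9.6) → (-1.4, 1) − 0.1·(-33.68, -9.6) = (1.968, 1.96)
J(1.968, 1.96) = 18.29932812288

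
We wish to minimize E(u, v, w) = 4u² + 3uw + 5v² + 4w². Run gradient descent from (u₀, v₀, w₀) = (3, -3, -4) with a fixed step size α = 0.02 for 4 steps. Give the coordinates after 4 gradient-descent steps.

∇E = (8u + 3w, 10v, 3u + 8w)
Step 1: at (3, -3, -4), ∇E = (12, -30, -23) → (3, -3, -4) − 0.02·(12, -30, -23) = (2.76, -2.4, -3.54)
Step 2: at (2.76, -2.4, -3.54), ∇E = (11.46, -24, -20.04) → (2.76, -2.4, -3.54) − 0.02·(11.46, -24, -20.04) = (2.5308, -1.92, -3.1392)
Step 3: at (2.5308, -1.92, -3.1392), ∇E = (10.8288, -19.2, -17.5212) → (2.5308, -1.92, -3.1392) − 0.02·(10.8288, -19.2, -17.5212) = (2.314224, -1.536, -2.788776)
Step 4: at (2.314224, -1.536, -2.788776), ∇E = (10.147464, -15.36, -15.367536) → (2.314224, -1.536, -2.788776) − 0.02·(10.147464, -15.36, -15.367536) = (2.11127472, -1.2288, -2.48142528)

(2.11127472, -1.2288, -2.48142528)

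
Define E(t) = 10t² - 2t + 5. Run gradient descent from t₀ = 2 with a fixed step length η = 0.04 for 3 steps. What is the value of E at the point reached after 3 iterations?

E′(t) = 20t - 2
t₁ = 2 − 0.04·38 = 0.48
t₂ = 0.48 − 0.04·7.6 = 0.176
t₃ = 0.176 − 0.04·1.52 = 0.1152
E(0.1152) = 4.9023104

4.9023104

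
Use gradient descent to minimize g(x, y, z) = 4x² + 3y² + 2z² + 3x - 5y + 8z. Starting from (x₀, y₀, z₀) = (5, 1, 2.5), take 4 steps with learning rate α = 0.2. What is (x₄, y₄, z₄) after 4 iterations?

∇g = (8x + 3, 6y - 5, 4z + 8)
Step 1: at (5, 1, 2.5), ∇g = (43, 1, 18) → (5, 1, 2.5) − 0.2·(43, 1, 18) = (-3.6, 0.8, -1.1)
Step 2: at (-3.6, 0.8, -1.1), ∇g = (-25.8, -0.2, 3.6) → (-3.6, 0.8, -1.1) − 0.2·(-25.8, -0.2, 3.6) = (1.56, 0.84, -1.82)
Step 3: at (1.56, 0.84, -1.82), ∇g = (15.48, 0.04, 0.72) → (1.56, 0.84, -1.82) − 0.2·(15.48, 0.04, 0.72) = (-1.536, 0.832, -1.964)
Step 4: at (-1.536, 0.832, -1.964), ∇g = (-9.288, -0.008, 0.144) → (-1.536, 0.832, -1.964) − 0.2·(-9.288, -0.008, 0.144) = (0.3216, 0.8336, -1.9928)

(0.3216, 0.8336, -1.9928)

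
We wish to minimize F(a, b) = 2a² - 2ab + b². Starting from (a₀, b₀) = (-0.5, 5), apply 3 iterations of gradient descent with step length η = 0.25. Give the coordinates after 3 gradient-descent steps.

(1.1875, 1.75)

∇F = (4a - 2b, -2a + 2b)
Step 1: at (-0.5, 5), ∇F = (-12, 11) → (-0.5, 5) − 0.25·(-12, 11) = (2.5, 2.25)
Step 2: at (2.5, 2.25), ∇F = (5.5, -0.5) → (2.5, 2.25) − 0.25·(5.5, -0.5) = (1.125, 2.375)
Step 3: at (1.125, 2.375), ∇F = (-0.25, 2.5) → (1.125, 2.375) − 0.25·(-0.25, 2.5) = (1.1875, 1.75)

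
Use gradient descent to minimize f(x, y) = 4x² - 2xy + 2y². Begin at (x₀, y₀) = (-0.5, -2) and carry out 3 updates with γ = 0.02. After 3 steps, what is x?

-0.484544

∇f = (8x - 2y, -2x + 4y)
Step 1: at (-0.5, -2), ∇f = (0, -7) → (-0.5, -2) − 0.02·(0, -7) = (-0.5, -1.86)
Step 2: at (-0.5, -1.86), ∇f = (-0.28, -6.44) → (-0.5, -1.86) − 0.02·(-0.28, -6.44) = (-0.4944, -1.7312)
Step 3: at (-0.4944, -1.7312), ∇f = (-0.4928, -5.936) → (-0.4944, -1.7312) − 0.02·(-0.4928, -5.936) = (-0.484544, -1.61248)
x = -0.484544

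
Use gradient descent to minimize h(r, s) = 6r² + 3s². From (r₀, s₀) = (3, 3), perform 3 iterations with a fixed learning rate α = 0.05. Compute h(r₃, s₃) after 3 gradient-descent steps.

∇h = (12r, 6s)
Step 1: at (3, 3), ∇h = (36, 18) → (3, 3) − 0.05·(36, 18) = (1.2, 2.1)
Step 2: at (1.2, 2.1), ∇h = (14.4, 12.6) → (1.2, 2.1) − 0.05·(14.4, 12.6) = (0.48, 1.47)
Step 3: at (0.48, 1.47), ∇h = (5.76, 8.82) → (0.48, 1.47) − 0.05·(5.76, 8.82) = (0.192, 1.029)
h(0.192, 1.029) = 3.397707

3.397707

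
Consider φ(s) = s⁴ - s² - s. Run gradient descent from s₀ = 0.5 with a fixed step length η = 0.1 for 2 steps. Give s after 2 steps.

0.77015

φ′(s) = 4s³ - 2s - 1
s₁ = 0.5 − 0.1·(-1.5) = 0.65
s₂ = 0.65 − 0.1·(-1.2015) = 0.77015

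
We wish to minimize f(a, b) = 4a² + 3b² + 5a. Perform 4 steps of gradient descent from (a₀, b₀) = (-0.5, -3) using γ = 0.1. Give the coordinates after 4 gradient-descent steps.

(-0.6248, -0.0768)

∇f = (8a + 5, 6b)
Step 1: at (-0.5, -3), ∇f = (1, -18) → (-0.5, -3) − 0.1·(1, -18) = (-0.6, -1.2)
Step 2: at (-0.6, -1.2), ∇f = (0.2, -7.2) → (-0.6, -1.2) − 0.1·(0.2, -7.2) = (-0.62, -0.48)
Step 3: at (-0.62, -0.48), ∇f = (0.04, -2.88) → (-0.62, -0.48) − 0.1·(0.04, -2.88) = (-0.624, -0.192)
Step 4: at (-0.624, -0.192), ∇f = (0.008, -1.152) → (-0.624, -0.192) − 0.1·(0.008, -1.152) = (-0.6248, -0.0768)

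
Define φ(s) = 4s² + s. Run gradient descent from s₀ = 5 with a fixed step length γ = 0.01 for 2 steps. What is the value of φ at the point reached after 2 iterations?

75.20353536

φ′(s) = 8s + 1
Step 1: φ′(5) = 41; s₁ = 5 − 0.01·41 = 4.59
Step 2: φ′(4.59) = 37.72; s₂ = 4.59 − 0.01·37.72 = 4.2128
φ(4.2128) = 75.20353536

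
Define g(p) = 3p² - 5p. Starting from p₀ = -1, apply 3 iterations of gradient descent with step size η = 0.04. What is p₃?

g′(p) = 6p - 5
p₁ = -1 − 0.04·(-11) = -0.56
p₂ = -0.56 − 0.04·(-8.36) = -0.2256
p₃ = -0.2256 − 0.04·(-6.3536) = 0.028544

0.028544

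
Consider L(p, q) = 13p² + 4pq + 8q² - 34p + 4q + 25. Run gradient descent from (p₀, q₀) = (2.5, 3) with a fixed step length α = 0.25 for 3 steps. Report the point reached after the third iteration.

∇L = (26p + 4q - 34, 4p + 16q + 4)
Step 1: at (2.5, 3), ∇L = (43, 62) → (2.5, 3) − 0.25·(43, 62) = (-8.25, -12.5)
Step 2: at (-8.25, -12.5), ∇L = (-298.5, -229) → (-8.25, -12.5) − 0.25·(-298.5, -229) = (66.375, 44.75)
Step 3: at (66.375, 44.75), ∇L = (1870.75, 985.5) → (66.375, 44.75) − 0.25·(1870.75, 985.5) = (-401.3125, -201.625)

(-401.3125, -201.625)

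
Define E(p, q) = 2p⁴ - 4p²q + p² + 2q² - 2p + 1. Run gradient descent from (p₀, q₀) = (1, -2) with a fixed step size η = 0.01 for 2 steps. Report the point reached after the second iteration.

(0.61537792, -1.781696)

∇E = (8p³ - 8pq + 2p - 2, -4p² + 4q)
(p₁, q₁) = (1, -2) − 0.01·(24, -12) = (0.76, -1.88)
(p₂, q₂) = (0.76, -1.88) − 0.01·(14.462208, -9.8304) = (0.61537792, -1.781696)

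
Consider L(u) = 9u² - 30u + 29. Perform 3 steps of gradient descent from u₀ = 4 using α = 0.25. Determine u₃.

L′(u) = 18u - 30
Step 1: L′(4) = 42; u₁ = 4 − 0.25·42 = -6.5
Step 2: L′(-6.5) = -147; u₂ = -6.5 − 0.25·(-147) = 30.25
Step 3: L′(30.25) = 514.5; u₃ = 30.25 − 0.25·514.5 = -98.375

-98.375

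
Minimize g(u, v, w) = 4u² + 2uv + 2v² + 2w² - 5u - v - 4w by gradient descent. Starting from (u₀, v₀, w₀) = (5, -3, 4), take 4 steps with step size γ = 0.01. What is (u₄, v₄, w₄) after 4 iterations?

∇g = (8u + 2v - 5, 2u + 4v - 1, 4w - 4)
Step 1: at (5, -3, 4), ∇g = (29, -3, 12) → (5, -3, 4) − 0.01·(29, -3, 12) = (4.71, -2.97, 3.88)
Step 2: at (4.71, -2.97, 3.88), ∇g = (26.74, -3.46, 11.52) → (4.71, -2.97, 3.88) − 0.01·(26.74, -3.46, 11.52) = (4.4426, -2.9354, 3.7648)
Step 3: at (4.4426, -2.9354, 3.7648), ∇g = (24.67, -3.8564, 11.0592) → (4.4426, -2.9354, 3.7648) − 0.01·(24.67, -3.8564, 11.0592) = (4.1959, -2.896836, 3.654208)
Step 4: at (4.1959, -2.896836, 3.654208), ∇g = (22.773528, -4.195544, 10.616832) → (4.1959, -2.896836, 3.654208) − 0.01·(22.773528, -4.195544, 10.616832) = (3.96816472, -2.85488056, 3.54803968)

(3.96816472, -2.85488056, 3.54803968)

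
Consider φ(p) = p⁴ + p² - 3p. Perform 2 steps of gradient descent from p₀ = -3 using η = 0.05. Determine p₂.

φ′(p) = 4p³ + 2p - 3
Step 1: φ′(-3) = -117; p₁ = -3 − 0.05·(-117) = 2.85
Step 2: φ′(2.85) = 95.2965; p₂ = 2.85 − 0.05·95.2965 = -1.914825

-1.914825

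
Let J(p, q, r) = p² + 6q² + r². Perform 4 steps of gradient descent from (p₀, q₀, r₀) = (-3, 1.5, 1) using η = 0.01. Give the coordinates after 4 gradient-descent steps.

(-2.76710448, 0.89954304, 0.92236816)

∇J = (2p, 12q, 2r)
(p₁, q₁, r₁) = (-3, 1.5, 1) − 0.01·(-6, 18, 2) = (-2.94, 1.32, 0.98)
(p₂, q₂, r₂) = (-2.94, 1.32, 0.98) − 0.01·(-5.88, 15.84, 1.96) = (-2.8812, 1.1616, 0.9604)
(p₃, q₃, r₃) = (-2.8812, 1.1616, 0.9604) − 0.01·(-5.7624, 13.9392, 1.9208) = (-2.823576, 1.022208, 0.941192)
(p₄, q₄, r₄) = (-2.823576, 1.022208, 0.941192) − 0.01·(-5.647152, 12.266496, 1.882384) = (-2.76710448, 0.89954304, 0.92236816)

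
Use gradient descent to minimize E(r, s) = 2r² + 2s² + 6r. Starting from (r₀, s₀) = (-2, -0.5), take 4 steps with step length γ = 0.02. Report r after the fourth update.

-1.85819648

∇E = (4r + 6, 4s)
(r₁, s₁) = (-2, -0.5) − 0.02·(-2, -2) = (-1.96, -0.46)
(r₂, s₂) = (-1.96, -0.46) − 0.02·(-1.84, -1.84) = (-1.9232, -0.4232)
(r₃, s₃) = (-1.9232, -0.4232) − 0.02·(-1.6928, -1.6928) = (-1.889344, -0.389344)
(r₄, s₄) = (-1.889344, -0.389344) − 0.02·(-1.557376, -1.557376) = (-1.85819648, -0.35819648)
r = -1.85819648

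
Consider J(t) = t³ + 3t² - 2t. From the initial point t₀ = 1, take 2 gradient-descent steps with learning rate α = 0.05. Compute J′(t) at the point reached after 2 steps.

J′(t) = 3t² + 6t - 2
t₁ = 1 − 0.05·7 = 0.65
t₂ = 0.65 − 0.05·3.1675 = 0.491625
J′(t) at (0.491625) = 1.674835421875

1.674835421875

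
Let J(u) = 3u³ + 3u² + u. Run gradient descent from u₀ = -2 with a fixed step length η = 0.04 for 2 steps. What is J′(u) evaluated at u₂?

245.8624

J′(u) = 9u² + 6u + 1
Step 1: J′(-2) = 25; u₁ = -2 − 0.04·25 = -3
Step 2: J′(-3) = 64; u₂ = -3 − 0.04·64 = -5.56
J′(u) at (-5.56) = 245.8624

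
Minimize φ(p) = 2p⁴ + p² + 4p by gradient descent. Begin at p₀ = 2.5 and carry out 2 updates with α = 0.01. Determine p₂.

φ′(p) = 8p³ + 2p + 4
Step 1: φ′(2.5) = 134; p₁ = 2.5 − 0.01·134 = 1.16
Step 2: φ′(1.16) = 18.807168; p₂ = 1.16 − 0.01·18.807168 = 0.97192832

0.97192832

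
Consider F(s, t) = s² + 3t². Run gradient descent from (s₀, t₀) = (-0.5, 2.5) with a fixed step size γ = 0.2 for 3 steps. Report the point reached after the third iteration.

∇F = (2s, 6t)
Step 1: at (-0.5, 2.5), ∇F = (-1, 15) → (-0.5, 2.5) − 0.2·(-1, 15) = (-0.3, -0.5)
Step 2: at (-0.3, -0.5), ∇F = (-0.6, -3) → (-0.3, -0.5) − 0.2·(-0.6, -3) = (-0.18, 0.1)
Step 3: at (-0.18, 0.1), ∇F = (-0.36, 0.6) → (-0.18, 0.1) − 0.2·(-0.36, 0.6) = (-0.108, -0.02)

(-0.108, -0.02)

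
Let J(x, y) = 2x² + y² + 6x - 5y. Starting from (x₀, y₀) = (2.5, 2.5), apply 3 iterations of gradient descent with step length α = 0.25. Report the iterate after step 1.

(-1.5, 2.5)

∇J = (4x + 6, 2y - 5)
Step 1: at (2.5, 2.5), ∇J = (16, 0) → (2.5, 2.5) − 0.25·(16, 0) = (-1.5, 2.5)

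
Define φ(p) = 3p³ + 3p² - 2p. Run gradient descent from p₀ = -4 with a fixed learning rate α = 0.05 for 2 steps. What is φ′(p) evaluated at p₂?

φ′(p) = 9p² + 6p - 2
p₁ = -4 − 0.05·118 = -9.9
p₂ = -9.9 − 0.05·820.69 = -50.9345
φ′(p) at (-50.9345) = 23041.30261225

23041.30261225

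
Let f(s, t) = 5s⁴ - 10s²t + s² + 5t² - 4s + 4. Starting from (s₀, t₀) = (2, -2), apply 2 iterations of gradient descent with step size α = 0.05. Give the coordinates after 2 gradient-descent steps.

(981.2, 50.5)

∇f = (20s³ - 20st + 2s - 4, -10s² + 10t)
Step 1: at (2, -2), ∇f = (240, -60) → (2, -2) − 0.05·(240, -60) = (-10, 1)
Step 2: at (-10, 1), ∇f = (-19824, -990) → (-10, 1) − 0.05·(-19824, -990) = (981.2, 50.5)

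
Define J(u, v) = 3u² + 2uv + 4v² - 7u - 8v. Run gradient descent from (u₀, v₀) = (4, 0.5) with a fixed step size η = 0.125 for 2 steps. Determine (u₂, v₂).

∇J = (6u + 2v - 7, 2u + 8v - 8)
(u₁, v₁) = (4, 0.5) − 0.125·(18, 4) = (1.75, 0)
(u₂, v₂) = (1.75, 0) − 0.125·(3.5, -4.5) = (1.3125, 0.5625)

(1.3125, 0.5625)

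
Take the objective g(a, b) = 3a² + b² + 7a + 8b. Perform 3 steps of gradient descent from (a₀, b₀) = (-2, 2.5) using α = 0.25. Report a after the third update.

∇g = (6a + 7, 2b + 8)
Step 1: at (-2, 2.5), ∇g = (-5, 13) → (-2, 2.5) − 0.25·(-5, 13) = (-0.75, -0.75)
Step 2: at (-0.75, -0.75), ∇g = (2.5, 6.5) → (-0.75, -0.75) − 0.25·(2.5, 6.5) = (-1.375, -2.375)
Step 3: at (-1.375, -2.375), ∇g = (-1.25, 3.25) → (-1.375, -2.375) − 0.25·(-1.25, 3.25) = (-1.0625, -3.1875)
a = -1.0625

-1.0625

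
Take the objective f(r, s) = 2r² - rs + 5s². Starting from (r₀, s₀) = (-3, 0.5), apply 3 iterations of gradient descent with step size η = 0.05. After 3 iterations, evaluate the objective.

4.50454959375

∇f = (4r - s, -r + 10s)
Step 1: at (-3, 0.5), ∇f = (-12.5, 8) → (-3, 0.5) − 0.05·(-12.5, 8) = (-2.375, 0.1)
Step 2: at (-2.375, 0.1), ∇f = (-9.6, 3.375) → (-2.375, 0.1) − 0.05·(-9.6, 3.375) = (-1.895, -0.06875)
Step 3: at (-1.895, -0.06875), ∇f = (-7.51125, 1.2075) → (-1.895, -0.06875) − 0.05·(-7.51125, 1.2075) = (-1.5194375, -0.129125)
f(-1.5194375, -0.129125) = 4.50454959375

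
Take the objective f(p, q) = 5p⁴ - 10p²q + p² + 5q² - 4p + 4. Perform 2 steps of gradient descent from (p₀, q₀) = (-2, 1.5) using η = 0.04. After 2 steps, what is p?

∇f = (20p³ - 20pq + 2p - 4, -10p² + 10q)
(p₁, q₁) = (-2, 1.5) − 0.04·(-108, -25) = (2.32, 2.5)
(p₂, q₂) = (2.32, 2.5) − 0.04·(134.38336, -28.824) = (-3.0553344, 3.65296)
p = -3.0553344

-3.0553344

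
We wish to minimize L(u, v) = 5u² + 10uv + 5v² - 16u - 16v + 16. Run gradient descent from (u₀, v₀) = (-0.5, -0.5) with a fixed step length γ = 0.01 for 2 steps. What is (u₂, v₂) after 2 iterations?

(-0.032, -0.032)

∇L = (10u + 10v - 16, 10u + 10v - 16)
(u₁, v₁) = (-0.5, -0.5) − 0.01·(-26, -26) = (-0.24, -0.24)
(u₂, v₂) = (-0.24, -0.24) − 0.01·(-20.8, -20.8) = (-0.032, -0.032)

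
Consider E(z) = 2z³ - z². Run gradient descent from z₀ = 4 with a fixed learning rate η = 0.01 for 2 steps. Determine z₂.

E′(z) = 6z² - 2z
Step 1: E′(4) = 88; z₁ = 4 − 0.01·88 = 3.12
Step 2: E′(3.12) = 52.1664; z₂ = 3.12 − 0.01·52.1664 = 2.598336

2.598336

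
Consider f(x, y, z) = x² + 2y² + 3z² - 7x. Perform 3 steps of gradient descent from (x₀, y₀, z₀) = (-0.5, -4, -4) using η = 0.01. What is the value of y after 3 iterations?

-3.538944

∇f = (2x - 7, 4y, 6z)
(x₁, y₁, z₁) = (-0.5, -4, -4) − 0.01·(-8, -16, -24) = (-0.42, -3.84, -3.76)
(x₂, y₂, z₂) = (-0.42, -3.84, -3.76) − 0.01·(-7.84, -15.36, -22.56) = (-0.3416, -3.6864, -3.5344)
(x₃, y₃, z₃) = (-0.3416, -3.6864, -3.5344) − 0.01·(-7.6832, -14.7456, -21.2064) = (-0.264768, -3.538944, -3.322336)
y = -3.538944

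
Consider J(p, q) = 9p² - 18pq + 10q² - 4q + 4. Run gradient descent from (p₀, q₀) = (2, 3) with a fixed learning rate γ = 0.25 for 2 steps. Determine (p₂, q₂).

∇J = (18p - 18q, -18p + 20q - 4)
Step 1: at (2, 3), ∇J = (-18, 20) → (2, 3) − 0.25·(-18, 20) = (6.5, -2)
Step 2: at (6.5, -2), ∇J = (153, -161) → (6.5, -2) − 0.25·(153, -161) = (-31.75, 38.25)

(-31.75, 38.25)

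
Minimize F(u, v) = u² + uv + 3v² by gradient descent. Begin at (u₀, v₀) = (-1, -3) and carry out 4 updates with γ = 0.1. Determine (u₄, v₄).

(-0.1417, -0.0315)

∇F = (2u + v, u + 6v)
(u₁, v₁) = (-1, -3) − 0.1·(-5, -19) = (-0.5, -1.1)
(u₂, v₂) = (-0.5, -1.1) − 0.1·(-2.1, -7.1) = (-0.29, -0.39)
(u₃, v₃) = (-0.29, -0.39) − 0.1·(-0.97, -2.63) = (-0.193, -0.127)
(u₄, v₄) = (-0.193, -0.127) − 0.1·(-0.513, -0.955) = (-0.1417, -0.0315)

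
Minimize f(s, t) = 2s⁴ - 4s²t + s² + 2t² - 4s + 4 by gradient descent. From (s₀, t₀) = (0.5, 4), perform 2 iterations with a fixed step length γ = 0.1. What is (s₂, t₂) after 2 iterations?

∇f = (8s³ - 8st + 2s - 4, -4s² + 4t)
(s₁, t₁) = (0.5, 4) − 0.1·(-18, 15) = (2.3, 2.5)
(s₂, t₂) = (2.3, 2.5) − 0.1·(51.936, -11.16) = (-2.8936, 3.616)

(-2.8936, 3.616)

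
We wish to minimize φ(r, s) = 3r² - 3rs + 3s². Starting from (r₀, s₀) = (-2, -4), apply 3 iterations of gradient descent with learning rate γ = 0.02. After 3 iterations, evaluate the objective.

∇φ = (6r - 3s, -3r + 6s)
Step 1: at (-2, -4), ∇φ = (0, -18) → (-2, -4) − 0.02·(0, -18) = (-2, -3.64)
Step 2: at (-2, -3.64), ∇φ = (-1.08, -15.84) → (-2, -3.64) − 0.02·(-1.08, -15.84) = (-1.9784, -3.3232)
Step 3: at (-1.9784, -3.3232), ∇φ = (-1.9008, -14.004) → (-1.9784, -3.3232) − 0.02·(-1.9008, -14.004) = (-1.940384, -3.04312)
φ(-1.940384, -3.04312) = 21.362544131328

21.362544131328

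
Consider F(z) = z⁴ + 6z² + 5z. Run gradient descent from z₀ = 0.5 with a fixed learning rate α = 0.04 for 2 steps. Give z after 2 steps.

F′(z) = 4z³ + 12z + 5
z₁ = 0.5 − 0.04·11.5 = 0.04
z₂ = 0.04 − 0.04·5.480256 = -0.17921024

-0.17921024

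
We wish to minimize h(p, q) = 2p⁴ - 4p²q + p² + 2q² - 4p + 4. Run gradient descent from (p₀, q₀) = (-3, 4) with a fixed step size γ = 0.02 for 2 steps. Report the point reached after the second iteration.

(-0.57536, 4.0608)

∇h = (8p³ - 8pq + 2p - 4, -4p² + 4q)
(p₁, q₁) = (-3, 4) − 0.02·(-130, -20) = (-0.4, 4.4)
(p₂, q₂) = (-0.4, 4.4) − 0.02·(8.768, 16.96) = (-0.57536, 4.0608)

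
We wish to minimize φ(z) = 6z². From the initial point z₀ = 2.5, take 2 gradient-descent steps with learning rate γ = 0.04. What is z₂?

0.676

φ′(z) = 12z
z₁ = 2.5 − 0.04·30 = 1.3
z₂ = 1.3 − 0.04·15.6 = 0.676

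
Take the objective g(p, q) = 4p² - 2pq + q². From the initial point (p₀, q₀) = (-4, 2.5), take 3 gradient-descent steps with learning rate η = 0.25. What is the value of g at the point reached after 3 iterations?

207.87890625

∇g = (8p - 2q, -2p + 2q)
Step 1: at (-4, 2.5), ∇g = (-37, 13) → (-4, 2.5) − 0.25·(-37, 13) = (5.25, -0.75)
Step 2: at (5.25, -0.75), ∇g = (43.5, -12) → (5.25, -0.75) − 0.25·(43.5, -12) = (-5.625, 2.25)
Step 3: at (-5.625, 2.25), ∇g = (-49.5, 15.75) → (-5.625, 2.25) − 0.25·(-49.5, 15.75) = (6.75, -1.6875)
g(6.75, -1.6875) = 207.87890625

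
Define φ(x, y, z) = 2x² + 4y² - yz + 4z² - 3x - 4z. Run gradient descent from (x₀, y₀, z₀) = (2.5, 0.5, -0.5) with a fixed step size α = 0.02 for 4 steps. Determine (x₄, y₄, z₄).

∇φ = (4x - 3, 8y - z, -y + 8z - 4)
(x₁, y₁, z₁) = (2.5, 0.5, -0.5) − 0.02·(7, 4.5, -8.5) = (2.36, 0.41, -0.33)
(x₂, y₂, z₂) = (2.36, 0.41, -0.33) − 0.02·(6.44, 3.61, -7.05) = (2.2312, 0.3378, -0.189)
(x₃, y₃, z₃) = (2.2312, 0.3378, -0.189) − 0.02·(5.9248, 2.8914, -5.8498) = (2.112704, 0.279972, -0.072004)
(x₄, y₄, z₄) = (2.112704, 0.279972, -0.072004) − 0.02·(5.450816, 2.31178, -4.856004) = (2.00368768, 0.2337364, 0.02511608)

(2.00368768, 0.2337364, 0.02511608)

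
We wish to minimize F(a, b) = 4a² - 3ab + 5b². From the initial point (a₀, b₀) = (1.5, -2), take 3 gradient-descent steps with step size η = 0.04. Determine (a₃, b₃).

∇F = (8a - 3b, -3a + 10b)
Step 1: at (1.5, -2), ∇F = (18, -24.5) → (1.5, -2) − 0.04·(18, -24.5) = (0.78, -1.02)
Step 2: at (0.78, -1.02), ∇F = (9.3, -12.54) → (0.78, -1.02) − 0.04·(9.3, -12.54) = (0.408, -0.5184)
Step 3: at (0.408, -0.5184), ∇F = (4.8192, -6.408) → (0.408, -0.5184) − 0.04·(4.8192, -6.408) = (0.215232, -0.26208)

(0.215232, -0.26208)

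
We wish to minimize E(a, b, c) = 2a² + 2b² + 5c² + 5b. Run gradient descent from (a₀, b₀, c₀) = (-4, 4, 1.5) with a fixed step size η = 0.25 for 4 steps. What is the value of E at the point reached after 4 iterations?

∇E = (4a, 4b + 5, 10c)
Step 1: at (-4, 4, 1.5), ∇E = (-16, 21, 15) → (-4, 4, 1.5) − 0.25·(-16, 21, 15) = (0, -1.25, -2.25)
Step 2: at (0, -1.25, -2.25), ∇E = (0, 0, -22.5) → (0, -1.25, -2.25) − 0.25·(0, 0, -22.5) = (0, -1.25, 3.375)
Step 3: at (0, -1.25, 3.375), ∇E = (0, 0, 33.75) → (0, -1.25, 3.375) − 0.25·(0, 0, 33.75) = (0, -1.25, -5.0625)
Step 4: at (0, -1.25, -5.0625), ∇E = (0, 0, -50.625) → (0, -1.25, -5.0625) − 0.25·(0, 0, -50.625) = (0, -1.25, 7.59375)
E(0, -1.25, 7.59375) = 285.2001953125

285.2001953125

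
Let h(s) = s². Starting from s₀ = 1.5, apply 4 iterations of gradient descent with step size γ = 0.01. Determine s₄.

1.38355224

h′(s) = 2s
Step 1: h′(1.5) = 3; s₁ = 1.5 − 0.01·3 = 1.47
Step 2: h′(1.47) = 2.94; s₂ = 1.47 − 0.01·2.94 = 1.4406
Step 3: h′(1.4406) = 2.8812; s₃ = 1.4406 − 0.01·2.8812 = 1.411788
Step 4: h′(1.411788) = 2.823576; s₄ = 1.411788 − 0.01·2.823576 = 1.38355224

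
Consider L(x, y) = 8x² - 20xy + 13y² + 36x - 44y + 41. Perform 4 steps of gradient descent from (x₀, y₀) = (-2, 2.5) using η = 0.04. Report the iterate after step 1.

(-0.16, 0.06)

∇L = (16x - 20y + 36, -20x + 26y - 44)
Step 1: at (-2, 2.5), ∇L = (-46, 61) → (-2, 2.5) − 0.04·(-46, 61) = (-0.16, 0.06)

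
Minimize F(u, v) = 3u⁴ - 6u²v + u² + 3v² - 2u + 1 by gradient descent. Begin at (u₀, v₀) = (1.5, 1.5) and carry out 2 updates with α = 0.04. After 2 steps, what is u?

1.29451776

∇F = (12u³ - 12uv + 2u - 2, -6u² + 6v)
(u₁, v₁) = (1.5, 1.5) − 0.04·(14.5, -4.5) = (0.92, 1.68)
(u₂, v₂) = (0.92, 1.68) − 0.04·(-9.362944, 5.0016) = (1.29451776, 1.479936)
u = 1.29451776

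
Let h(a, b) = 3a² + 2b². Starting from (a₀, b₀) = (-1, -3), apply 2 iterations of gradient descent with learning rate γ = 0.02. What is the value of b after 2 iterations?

∇h = (6a, 4b)
(a₁, b₁) = (-1, -3) − 0.02·(-6, -12) = (-0.88, -2.76)
(a₂, b₂) = (-0.88, -2.76) − 0.02·(-5.28, -11.04) = (-0.7744, -2.5392)
b = -2.5392

-2.5392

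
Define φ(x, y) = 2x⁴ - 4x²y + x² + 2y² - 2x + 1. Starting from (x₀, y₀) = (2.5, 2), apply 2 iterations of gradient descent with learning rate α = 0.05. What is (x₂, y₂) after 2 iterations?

(-1.0324, 3.002)

∇φ = (8x³ - 8xy + 2x - 2, -4x² + 4y)
Step 1: at (2.5, 2), ∇φ = (88, -17) → (2.5, 2) − 0.05·(88, -17) = (-1.9, 2.85)
Step 2: at (-1.9, 2.85), ∇φ = (-17.352, -3.04) → (-1.9, 2.85) − 0.05·(-17.352, -3.04) = (-1.0324, 3.002)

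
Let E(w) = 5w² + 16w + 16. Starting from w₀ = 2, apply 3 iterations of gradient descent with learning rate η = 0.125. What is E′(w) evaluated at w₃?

-0.5625

E′(w) = 10w + 16
w₁ = 2 − 0.125·36 = -2.5
w₂ = -2.5 − 0.125·(-9) = -1.375
w₃ = -1.375 − 0.125·2.25 = -1.65625
E′(w) at (-1.65625) = -0.5625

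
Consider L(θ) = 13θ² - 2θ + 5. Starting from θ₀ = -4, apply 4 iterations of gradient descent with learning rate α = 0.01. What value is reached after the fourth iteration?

-1.14560656

L′(θ) = 26θ - 2
Step 1: L′(-4) = -106; θ₁ = -4 − 0.01·(-106) = -2.94
Step 2: L′(-2.94) = -78.44; θ₂ = -2.94 − 0.01·(-78.44) = -2.1556
Step 3: L′(-2.1556) = -58.0456; θ₃ = -2.1556 − 0.01·(-58.0456) = -1.575144
Step 4: L′(-1.575144) = -42.953744; θ₄ = -1.575144 − 0.01·(-42.953744) = -1.14560656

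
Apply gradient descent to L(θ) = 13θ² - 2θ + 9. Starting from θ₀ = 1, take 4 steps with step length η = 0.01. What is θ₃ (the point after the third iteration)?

L′(θ) = 26θ - 2
Step 1: L′(1) = 24; θ₁ = 1 − 0.01·24 = 0.76
Step 2: L′(0.76) = 17.76; θ₂ = 0.76 − 0.01·17.76 = 0.5824
Step 3: L′(0.5824) = 13.1424; θ₃ = 0.5824 − 0.01·13.1424 = 0.450976

0.450976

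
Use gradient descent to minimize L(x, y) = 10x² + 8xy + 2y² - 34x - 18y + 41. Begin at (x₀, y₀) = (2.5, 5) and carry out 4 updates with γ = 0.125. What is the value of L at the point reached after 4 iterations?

∇L = (20x + 8y - 34, 8x + 4y - 18)
(x₁, y₁) = (2.5, 5) − 0.125·(56, 22) = (-4.5, 2.25)
(x₂, y₂) = (-4.5, 2.25) − 0.125·(-106, -45) = (8.75, 7.875)
(x₃, y₃) = (8.75, 7.875) − 0.125·(204, 83.5) = (-16.75, -2.5625)
(x₄, y₄) = (-16.75, -2.5625) − 0.125·(-389.5, -162.25) = (31.9375, 17.71875)
L(31.9375, 17.71875) = 13991.275390625

13991.275390625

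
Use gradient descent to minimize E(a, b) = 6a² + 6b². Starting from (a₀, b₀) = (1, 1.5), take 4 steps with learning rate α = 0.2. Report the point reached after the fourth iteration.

∇E = (12a, 12b)
Step 1: at (1, 1.5), ∇E = (12, 18) → (1, 1.5) − 0.2·(12, 18) = (-1.4, -2.1)
Step 2: at (-1.4, -2.1), ∇E = (-16.8, -25.2) → (-1.4, -2.1) − 0.2·(-16.8, -25.2) = (1.96, 2.94)
Step 3: at (1.96, 2.94), ∇E = (23.52, 35.28) → (1.96, 2.94) − 0.2·(23.52, 35.28) = (-2.744, -4.116)
Step 4: at (-2.744, -4.116), ∇E = (-32.928, -49.392) → (-2.744, -4.116) − 0.2·(-32.928, -49.392) = (3.8416, 5.7624)

(3.8416, 5.7624)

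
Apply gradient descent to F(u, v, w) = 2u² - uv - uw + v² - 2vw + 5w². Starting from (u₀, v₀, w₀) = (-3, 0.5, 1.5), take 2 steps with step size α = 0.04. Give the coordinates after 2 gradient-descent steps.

∇F = (4u - v - w, -u + 2v - 2w, -u - 2v + 10w)
(u₁, v₁, w₁) = (-3, 0.5, 1.5) − 0.04·(-14, 1, 17) = (-2.44, 0.46, 0.82)
(u₂, v₂, w₂) = (-2.44, 0.46, 0.82) − 0.04·(-11.04, 1.72, 9.72) = (-1.9984, 0.3912, 0.4312)

(-1.9984, 0.3912, 0.4312)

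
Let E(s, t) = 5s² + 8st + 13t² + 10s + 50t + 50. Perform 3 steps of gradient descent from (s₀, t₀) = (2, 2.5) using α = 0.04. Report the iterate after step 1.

(0, -2.74)

∇E = (10s + 8t + 10, 8s + 26t + 50)
Step 1: at (2, 2.5), ∇E = (50, 131) → (2, 2.5) − 0.04·(50, 131) = (0, -2.74)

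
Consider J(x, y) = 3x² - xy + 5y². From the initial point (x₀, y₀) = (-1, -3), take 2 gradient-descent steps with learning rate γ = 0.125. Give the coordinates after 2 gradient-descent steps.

(-0.078125, -0.234375)

∇J = (6x - y, -x + 10y)
Step 1: at (-1, -3), ∇J = (-3, -29) → (-1, -3) − 0.125·(-3, -29) = (-0.625, 0.625)
Step 2: at (-0.625, 0.625), ∇J = (-4.375, 6.875) → (-0.625, 0.625) − 0.125·(-4.375, 6.875) = (-0.078125, -0.234375)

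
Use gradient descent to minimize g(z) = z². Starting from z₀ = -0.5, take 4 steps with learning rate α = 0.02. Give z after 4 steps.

g′(z) = 2z
Step 1: g′(-0.5) = -1; z₁ = -0.5 − 0.02·(-1) = -0.48
Step 2: g′(-0.48) = -0.96; z₂ = -0.48 − 0.02·(-0.96) = -0.4608
Step 3: g′(-0.4608) = -0.9216; z₃ = -0.4608 − 0.02·(-0.9216) = -0.442368
Step 4: g′(-0.442368) = -0.884736; z₄ = -0.442368 − 0.02·(-0.884736) = -0.42467328

-0.42467328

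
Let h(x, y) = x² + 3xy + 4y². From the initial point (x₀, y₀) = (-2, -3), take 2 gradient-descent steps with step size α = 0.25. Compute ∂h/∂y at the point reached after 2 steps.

∇h = (2x + 3y, 3x + 8y)
Step 1: at (-2, -3), ∇h = (-13, -30) → (-2, -3) − 0.25·(-13, -30) = (1.25, 4.5)
Step 2: at (1.25, 4.5), ∇h = (16, 39.75) → (1.25, 4.5) − 0.25·(16, 39.75) = (-2.75, -5.4375)
∂h/∂y at (-2.75, -5.4375) = -51.75

-51.75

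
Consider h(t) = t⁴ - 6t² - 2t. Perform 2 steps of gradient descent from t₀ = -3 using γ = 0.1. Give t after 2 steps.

h′(t) = 4t³ - 12t - 2
t₁ = -3 − 0.1·(-74) = 4.4
t₂ = 4.4 − 0.1·285.936 = -24.1936

-24.1936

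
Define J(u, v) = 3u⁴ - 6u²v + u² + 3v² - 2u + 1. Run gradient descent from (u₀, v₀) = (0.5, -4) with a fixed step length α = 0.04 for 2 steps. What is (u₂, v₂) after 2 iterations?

∇J = (12u³ - 12uv + 2u - 2, -6u² + 6v)
(u₁, v₁) = (0.5, -4) − 0.04·(24.5, -25.5) = (-0.48, -2.98)
(u₂, v₂) = (-0.48, -2.98) − 0.04·(-21.451904, -19.2624) = (0.37807616, -2.209504)

(0.37807616, -2.209504)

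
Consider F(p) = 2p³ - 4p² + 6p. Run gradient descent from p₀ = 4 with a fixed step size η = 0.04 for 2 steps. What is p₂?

F′(p) = 6p² - 8p + 6
p₁ = 4 − 0.04·70 = 1.2
p₂ = 1.2 − 0.04·5.04 = 0.9984

0.9984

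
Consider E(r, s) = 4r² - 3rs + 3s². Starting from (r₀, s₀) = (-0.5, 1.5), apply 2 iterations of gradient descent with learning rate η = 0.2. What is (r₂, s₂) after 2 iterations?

∇E = (8r - 3s, -3r + 6s)
Step 1: at (-0.5, 1.5), ∇E = (-8.5, 10.5) → (-0.5, 1.5) − 0.2·(-8.5, 10.5) = (1.2, -0.6)
Step 2: at (1.2, -0.6), ∇E = (11.4, -7.2) → (1.2, -0.6) − 0.2·(11.4, -7.2) = (-1.08, 0.84)

(-1.08, 0.84)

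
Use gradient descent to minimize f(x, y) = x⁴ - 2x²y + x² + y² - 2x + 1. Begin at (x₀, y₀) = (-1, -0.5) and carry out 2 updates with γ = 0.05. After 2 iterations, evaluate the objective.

∇f = (4x³ - 4xy + 2x - 2, -2x² + 2y)
Step 1: at (-1, -0.5), ∇f = (-10, -3) → (-1, -0.5) − 0.05·(-10, -3) = (-0.5, -0.35)
Step 2: at (-0.5, -0.35), ∇f = (-4.2, -1.2) → (-0.5, -0.35) − 0.05·(-4.2, -1.2) = (-0.29, -0.29)
f(-0.29, -0.29) = 1.80405081

1.80405081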